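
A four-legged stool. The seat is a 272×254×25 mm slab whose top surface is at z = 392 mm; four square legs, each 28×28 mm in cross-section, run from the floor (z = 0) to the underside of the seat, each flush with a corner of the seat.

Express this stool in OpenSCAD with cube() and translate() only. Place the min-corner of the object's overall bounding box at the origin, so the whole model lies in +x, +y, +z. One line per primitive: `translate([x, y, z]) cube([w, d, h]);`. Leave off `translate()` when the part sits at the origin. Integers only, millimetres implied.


translate([0, 0, 367]) cube([272, 254, 25]);
cube([28, 28, 367]);
translate([244, 0, 0]) cube([28, 28, 367]);
translate([0, 226, 0]) cube([28, 28, 367]);
translate([244, 226, 0]) cube([28, 28, 367]);


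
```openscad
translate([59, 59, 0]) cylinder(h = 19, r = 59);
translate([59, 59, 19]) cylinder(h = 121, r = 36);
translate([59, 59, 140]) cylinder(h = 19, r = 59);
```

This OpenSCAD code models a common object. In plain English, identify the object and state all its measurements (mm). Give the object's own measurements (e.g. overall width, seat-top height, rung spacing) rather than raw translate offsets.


A spool: two coaxial disc flanges of radius 59 mm and thickness 19 mm, joined by a core cylinder of radius 36 mm and height 121 mm. The lower flange rests on z = 0 and the three cylinders share a vertical axis.


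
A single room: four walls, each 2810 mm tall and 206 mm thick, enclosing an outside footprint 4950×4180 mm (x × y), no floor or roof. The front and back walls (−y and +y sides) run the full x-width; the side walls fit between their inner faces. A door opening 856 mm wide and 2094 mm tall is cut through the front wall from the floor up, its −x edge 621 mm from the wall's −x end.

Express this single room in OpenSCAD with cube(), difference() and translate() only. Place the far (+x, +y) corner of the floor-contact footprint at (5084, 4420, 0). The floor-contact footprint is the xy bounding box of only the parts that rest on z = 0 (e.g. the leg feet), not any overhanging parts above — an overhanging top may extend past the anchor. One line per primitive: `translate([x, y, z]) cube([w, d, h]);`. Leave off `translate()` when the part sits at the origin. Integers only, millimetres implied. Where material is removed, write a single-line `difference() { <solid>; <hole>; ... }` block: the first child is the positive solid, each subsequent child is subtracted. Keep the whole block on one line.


difference() { translate([134, 240, 0]) cube([4950, 206, 2810]); translate([755, 240, 0]) cube([856, 206, 2094]); }
translate([134, 4214, 0]) cube([4950, 206, 2810]);
translate([134, 446, 0]) cube([206, 3768, 2810]);
translate([4878, 446, 0]) cube([206, 3768, 2810]);


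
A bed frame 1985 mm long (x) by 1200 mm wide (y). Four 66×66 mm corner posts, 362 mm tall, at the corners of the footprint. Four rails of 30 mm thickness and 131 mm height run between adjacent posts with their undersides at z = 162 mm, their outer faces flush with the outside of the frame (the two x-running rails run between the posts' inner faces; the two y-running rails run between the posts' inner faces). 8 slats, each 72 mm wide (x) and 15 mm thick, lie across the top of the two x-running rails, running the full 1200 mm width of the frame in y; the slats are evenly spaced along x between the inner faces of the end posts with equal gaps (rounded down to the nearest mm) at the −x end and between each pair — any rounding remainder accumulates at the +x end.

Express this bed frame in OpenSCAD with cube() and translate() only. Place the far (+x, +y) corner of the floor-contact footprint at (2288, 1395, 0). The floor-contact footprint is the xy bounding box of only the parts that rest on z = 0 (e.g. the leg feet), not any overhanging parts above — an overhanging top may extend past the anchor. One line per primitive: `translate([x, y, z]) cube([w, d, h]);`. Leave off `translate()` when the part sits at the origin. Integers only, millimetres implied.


// slat z = rail_z + rail_h = 162 + 131 = 293
// slat gap = ⌊(1853 − 8·72) / 9⌋ = 141
translate([303, 195, 0]) cube([66, 66, 362]);
translate([303, 1329, 0]) cube([66, 66, 362]);
translate([2222, 195, 0]) cube([66, 66, 362]);
translate([2222, 1329, 0]) cube([66, 66, 362]);
translate([369, 195, 162]) cube([1853, 30, 131]);
translate([369, 1365, 162]) cube([1853, 30, 131]);
translate([303, 261, 162]) cube([30, 1068, 131]);
translate([2258, 261, 162]) cube([30, 1068, 131]);
translate([510, 195, 293]) cube([72, 1200, 15]);
translate([723, 195, 293]) cube([72, 1200, 15]);
translate([936, 195, 293]) cube([72, 1200, 15]);
translate([1149, 195, 293]) cube([72, 1200, 15]);
translate([1362, 195, 293]) cube([72, 1200, 15]);
translate([1575, 195, 293]) cube([72, 1200, 15]);
translate([1788, 195, 293]) cube([72, 1200, 15]);
translate([2001, 195, 293]) cube([72, 1200, 15]);


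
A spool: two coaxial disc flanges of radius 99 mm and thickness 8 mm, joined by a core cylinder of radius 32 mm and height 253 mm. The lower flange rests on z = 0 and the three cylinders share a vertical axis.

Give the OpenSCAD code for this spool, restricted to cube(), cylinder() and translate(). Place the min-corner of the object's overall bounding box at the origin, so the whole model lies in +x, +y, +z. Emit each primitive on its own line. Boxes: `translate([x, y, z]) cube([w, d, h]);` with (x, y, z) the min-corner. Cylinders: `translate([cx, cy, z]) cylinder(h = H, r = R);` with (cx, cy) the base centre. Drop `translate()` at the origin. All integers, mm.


translate([99, 99, 0]) cylinder(h = 8, r = 99);
translate([99, 99, 8]) cylinder(h = 253, r = 32);
translate([99, 99, 261]) cylinder(h = 8, r = 99);


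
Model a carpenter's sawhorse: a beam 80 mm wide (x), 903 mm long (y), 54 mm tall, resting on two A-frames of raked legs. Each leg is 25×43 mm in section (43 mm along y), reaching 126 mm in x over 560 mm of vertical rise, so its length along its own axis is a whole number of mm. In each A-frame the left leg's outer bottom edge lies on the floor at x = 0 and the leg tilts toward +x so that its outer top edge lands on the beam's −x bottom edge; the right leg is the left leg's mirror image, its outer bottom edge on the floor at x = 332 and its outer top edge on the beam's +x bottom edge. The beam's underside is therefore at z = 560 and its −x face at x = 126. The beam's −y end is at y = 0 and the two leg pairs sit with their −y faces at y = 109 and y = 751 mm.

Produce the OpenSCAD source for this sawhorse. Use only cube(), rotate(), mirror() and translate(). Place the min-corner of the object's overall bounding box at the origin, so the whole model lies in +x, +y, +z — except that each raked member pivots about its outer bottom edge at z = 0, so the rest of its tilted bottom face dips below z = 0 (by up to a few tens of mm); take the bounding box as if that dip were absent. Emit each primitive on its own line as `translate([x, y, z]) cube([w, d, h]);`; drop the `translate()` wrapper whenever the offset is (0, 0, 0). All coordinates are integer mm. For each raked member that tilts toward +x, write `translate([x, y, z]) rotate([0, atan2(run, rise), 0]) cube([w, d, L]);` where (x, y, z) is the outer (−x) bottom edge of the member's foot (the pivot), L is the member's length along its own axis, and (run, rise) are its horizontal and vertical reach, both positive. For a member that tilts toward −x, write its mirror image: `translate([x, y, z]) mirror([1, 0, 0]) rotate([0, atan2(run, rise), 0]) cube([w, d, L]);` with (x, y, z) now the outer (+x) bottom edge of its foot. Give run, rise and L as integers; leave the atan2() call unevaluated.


// leg length = √(126² + 560²) = 574
// right-leg outer foot x = 2·126 + 80 = 332
// beam min-corner = (126, 0, 560)
translate([126, 0, 560]) cube([80, 903, 54]);
translate([0, 109, 0]) rotate([0, atan2(126, 560), 0]) cube([25, 43, 574]);
translate([332, 109, 0]) mirror([1, 0, 0]) rotate([0, atan2(126, 560), 0]) cube([25, 43, 574]);
translate([0, 751, 0]) rotate([0, atan2(126, 560), 0]) cube([25, 43, 574]);
translate([332, 751, 0]) mirror([1, 0, 0]) rotate([0, atan2(126, 560), 0]) cube([25, 43, 574]);


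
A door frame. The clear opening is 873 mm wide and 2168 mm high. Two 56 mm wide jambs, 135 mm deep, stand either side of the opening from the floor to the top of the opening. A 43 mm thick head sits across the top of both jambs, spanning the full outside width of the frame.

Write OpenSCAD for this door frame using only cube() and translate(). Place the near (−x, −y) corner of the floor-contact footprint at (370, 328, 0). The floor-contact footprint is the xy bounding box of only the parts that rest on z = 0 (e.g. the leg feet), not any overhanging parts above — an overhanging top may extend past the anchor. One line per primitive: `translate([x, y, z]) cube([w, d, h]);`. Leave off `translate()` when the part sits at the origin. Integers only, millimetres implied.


translate([370, 328, 0]) cube([56, 135, 2168]);
translate([1299, 328, 0]) cube([56, 135, 2168]);
translate([370, 328, 2168]) cube([985, 135, 43]);


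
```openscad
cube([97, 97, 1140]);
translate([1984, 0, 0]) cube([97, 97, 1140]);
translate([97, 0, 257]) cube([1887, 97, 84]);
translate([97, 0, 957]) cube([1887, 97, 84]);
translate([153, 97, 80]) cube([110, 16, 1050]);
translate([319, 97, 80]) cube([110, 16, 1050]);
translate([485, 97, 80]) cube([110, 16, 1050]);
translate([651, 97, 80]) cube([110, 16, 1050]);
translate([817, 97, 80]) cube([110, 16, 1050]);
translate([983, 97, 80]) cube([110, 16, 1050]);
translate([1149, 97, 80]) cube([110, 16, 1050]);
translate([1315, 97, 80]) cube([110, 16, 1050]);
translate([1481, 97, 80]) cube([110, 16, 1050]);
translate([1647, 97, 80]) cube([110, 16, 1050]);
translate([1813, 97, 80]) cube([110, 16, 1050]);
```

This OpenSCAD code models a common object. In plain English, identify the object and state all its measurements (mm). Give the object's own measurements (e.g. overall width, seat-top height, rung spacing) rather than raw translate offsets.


A fence section. Two 97×97 mm posts, 1140 mm tall, stand on the floor with a clear span of 1887 mm between their inner faces. Two horizontal rails of 97×84 mm section span the gap between the posts with their undersides at z = 257 mm and z = 957 mm, flush with the posts' −y face. 11 pickets, each 110 mm wide, 16 mm thick and 1050 mm tall, are fixed to the +y face of the rails with their bottoms at z = 80 mm, spaced across the span with a 56 mm gap after the −x post and between neighbouring pickets, with 61 mm left before the +x post.


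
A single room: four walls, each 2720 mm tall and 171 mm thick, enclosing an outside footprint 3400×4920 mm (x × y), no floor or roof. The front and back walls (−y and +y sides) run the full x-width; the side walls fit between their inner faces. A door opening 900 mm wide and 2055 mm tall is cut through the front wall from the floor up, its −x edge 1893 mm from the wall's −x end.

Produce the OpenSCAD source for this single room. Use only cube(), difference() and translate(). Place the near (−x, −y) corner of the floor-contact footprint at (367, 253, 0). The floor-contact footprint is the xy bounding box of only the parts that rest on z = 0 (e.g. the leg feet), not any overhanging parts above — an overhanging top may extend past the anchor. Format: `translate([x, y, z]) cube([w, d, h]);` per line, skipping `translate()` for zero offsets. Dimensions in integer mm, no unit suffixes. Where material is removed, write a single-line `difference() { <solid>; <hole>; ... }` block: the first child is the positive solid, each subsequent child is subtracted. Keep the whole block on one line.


difference() { translate([367, 253, 0]) cube([3400, 171, 2720]); translate([2260, 253, 0]) cube([900, 171, 2055]); }
translate([367, 5002, 0]) cube([3400, 171, 2720]);
translate([367, 424, 0]) cube([171, 4578, 2720]);
translate([3596, 424, 0]) cube([171, 4578, 2720]);


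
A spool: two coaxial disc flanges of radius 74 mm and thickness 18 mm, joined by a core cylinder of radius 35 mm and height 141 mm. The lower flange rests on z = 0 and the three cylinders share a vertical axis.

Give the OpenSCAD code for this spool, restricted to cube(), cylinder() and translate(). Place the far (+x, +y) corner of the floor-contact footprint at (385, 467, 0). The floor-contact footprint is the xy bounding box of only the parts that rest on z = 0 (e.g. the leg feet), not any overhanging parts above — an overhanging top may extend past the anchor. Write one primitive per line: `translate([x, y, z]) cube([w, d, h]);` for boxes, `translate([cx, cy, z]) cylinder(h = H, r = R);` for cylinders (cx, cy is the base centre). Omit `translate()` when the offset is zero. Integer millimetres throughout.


translate([311, 393, 0]) cylinder(h = 18, r = 74);
translate([311, 393, 18]) cylinder(h = 141, r = 35);
translate([311, 393, 159]) cylinder(h = 18, r = 74);


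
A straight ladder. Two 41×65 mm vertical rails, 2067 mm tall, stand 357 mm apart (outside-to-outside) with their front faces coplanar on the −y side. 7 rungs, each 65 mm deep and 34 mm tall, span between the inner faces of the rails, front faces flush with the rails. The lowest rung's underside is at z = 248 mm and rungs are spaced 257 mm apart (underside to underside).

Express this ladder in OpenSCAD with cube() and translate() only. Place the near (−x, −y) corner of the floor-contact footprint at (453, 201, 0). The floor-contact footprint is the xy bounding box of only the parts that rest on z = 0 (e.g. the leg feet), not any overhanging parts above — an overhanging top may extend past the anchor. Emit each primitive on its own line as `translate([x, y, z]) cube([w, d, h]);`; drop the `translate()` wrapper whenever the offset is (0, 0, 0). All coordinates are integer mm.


// rung span = 357 - 2*41 = 275
// rung[k] z = 248 + k*257
translate([453, 201, 0]) cube([41, 65, 2067]);
translate([769, 201, 0]) cube([41, 65, 2067]);
translate([494, 201, 248]) cube([275, 65, 34]);
translate([494, 201, 505]) cube([275, 65, 34]);
translate([494, 201, 762]) cube([275, 65, 34]);
translate([494, 201, 1019]) cube([275, 65, 34]);
translate([494, 201, 1276]) cube([275, 65, 34]);
translate([494, 201, 1533]) cube([275, 65, 34]);
translate([494, 201, 1790]) cube([275, 65, 34]);


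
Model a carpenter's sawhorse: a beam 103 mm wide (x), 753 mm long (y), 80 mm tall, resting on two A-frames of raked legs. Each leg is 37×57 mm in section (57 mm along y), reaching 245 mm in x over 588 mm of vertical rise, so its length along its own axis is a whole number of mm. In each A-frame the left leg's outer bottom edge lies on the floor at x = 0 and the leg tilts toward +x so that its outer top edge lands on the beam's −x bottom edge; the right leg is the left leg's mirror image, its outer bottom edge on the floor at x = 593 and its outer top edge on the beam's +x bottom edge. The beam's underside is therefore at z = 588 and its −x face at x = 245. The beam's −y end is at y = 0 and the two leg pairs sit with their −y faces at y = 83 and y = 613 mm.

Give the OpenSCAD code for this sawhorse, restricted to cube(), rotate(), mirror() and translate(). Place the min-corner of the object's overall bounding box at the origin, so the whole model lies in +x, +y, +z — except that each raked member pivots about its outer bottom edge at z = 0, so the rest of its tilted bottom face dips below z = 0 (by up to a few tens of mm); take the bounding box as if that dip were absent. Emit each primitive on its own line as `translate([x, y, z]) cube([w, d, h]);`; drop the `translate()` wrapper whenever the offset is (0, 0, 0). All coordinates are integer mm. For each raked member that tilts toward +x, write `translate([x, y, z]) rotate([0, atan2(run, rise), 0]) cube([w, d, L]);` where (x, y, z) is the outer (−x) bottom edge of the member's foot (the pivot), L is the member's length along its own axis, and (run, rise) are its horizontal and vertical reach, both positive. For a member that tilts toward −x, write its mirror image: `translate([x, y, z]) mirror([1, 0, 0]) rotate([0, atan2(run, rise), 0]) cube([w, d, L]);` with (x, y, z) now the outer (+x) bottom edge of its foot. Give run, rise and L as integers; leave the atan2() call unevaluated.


// leg length = √(245² + 588²) = 637
// right-leg outer foot x = 2·245 + 103 = 593
// beam min-corner = (245, 0, 588)
translate([245, 0, 588]) cube([103, 753, 80]);
translate([0, 83, 0]) rotate([0, atan2(245, 588), 0]) cube([37, 57, 637]);
translate([593, 83, 0]) mirror([1, 0, 0]) rotate([0, atan2(245, 588), 0]) cube([37, 57, 637]);
translate([0, 613, 0]) rotate([0, atan2(245, 588), 0]) cube([37, 57, 637]);
translate([593, 613, 0]) mirror([1, 0, 0]) rotate([0, atan2(245, 588), 0]) cube([37, 57, 637]);


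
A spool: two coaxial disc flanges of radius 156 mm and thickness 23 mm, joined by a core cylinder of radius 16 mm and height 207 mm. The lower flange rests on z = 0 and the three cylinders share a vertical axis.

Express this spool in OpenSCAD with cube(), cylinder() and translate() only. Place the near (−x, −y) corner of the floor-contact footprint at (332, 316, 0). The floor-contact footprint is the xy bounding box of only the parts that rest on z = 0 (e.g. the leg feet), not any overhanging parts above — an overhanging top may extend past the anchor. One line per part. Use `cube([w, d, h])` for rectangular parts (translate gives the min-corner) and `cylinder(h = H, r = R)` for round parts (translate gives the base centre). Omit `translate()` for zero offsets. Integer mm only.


translate([488, 472, 0]) cylinder(h = 23, r = 156);
translate([488, 472, 23]) cylinder(h = 207, r = 16);
translate([488, 472, 230]) cylinder(h = 23, r = 156);


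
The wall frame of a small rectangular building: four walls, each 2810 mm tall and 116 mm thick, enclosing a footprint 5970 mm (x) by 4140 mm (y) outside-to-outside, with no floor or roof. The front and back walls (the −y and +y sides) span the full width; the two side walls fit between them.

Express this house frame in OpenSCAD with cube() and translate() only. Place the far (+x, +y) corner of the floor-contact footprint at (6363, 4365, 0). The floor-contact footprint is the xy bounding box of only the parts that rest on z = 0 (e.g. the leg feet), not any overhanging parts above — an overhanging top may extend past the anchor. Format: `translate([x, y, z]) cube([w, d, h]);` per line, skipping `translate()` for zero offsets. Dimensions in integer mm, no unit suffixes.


translate([393, 225, 0]) cube([5970, 116, 2810]);
translate([393, 4249, 0]) cube([5970, 116, 2810]);
translate([393, 341, 0]) cube([116, 3908, 2810]);
translate([6247, 341, 0]) cube([116, 3908, 2810]);


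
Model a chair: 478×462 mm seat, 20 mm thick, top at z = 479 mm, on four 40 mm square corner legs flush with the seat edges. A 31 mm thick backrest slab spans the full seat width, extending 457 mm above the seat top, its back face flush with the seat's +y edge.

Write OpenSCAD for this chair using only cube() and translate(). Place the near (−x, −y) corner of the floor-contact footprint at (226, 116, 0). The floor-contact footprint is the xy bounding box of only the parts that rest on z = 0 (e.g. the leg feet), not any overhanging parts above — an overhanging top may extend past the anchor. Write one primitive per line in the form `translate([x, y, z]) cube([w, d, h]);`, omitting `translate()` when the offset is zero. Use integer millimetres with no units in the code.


translate([226, 116, 459]) cube([478, 462, 20]);
translate([226, 116, 0]) cube([40, 40, 459]);
translate([664, 116, 0]) cube([40, 40, 459]);
translate([226, 538, 0]) cube([40, 40, 459]);
translate([664, 538, 0]) cube([40, 40, 459]);
translate([226, 547, 479]) cube([478, 31, 457]);


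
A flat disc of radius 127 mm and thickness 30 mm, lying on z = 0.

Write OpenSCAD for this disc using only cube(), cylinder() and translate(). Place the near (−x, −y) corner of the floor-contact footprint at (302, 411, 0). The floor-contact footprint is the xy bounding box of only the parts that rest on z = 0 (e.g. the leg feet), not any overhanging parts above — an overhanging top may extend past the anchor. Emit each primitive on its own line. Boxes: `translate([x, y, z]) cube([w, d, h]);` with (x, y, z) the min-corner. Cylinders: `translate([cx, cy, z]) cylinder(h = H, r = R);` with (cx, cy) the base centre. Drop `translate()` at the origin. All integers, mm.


translate([429, 538, 0]) cylinder(h = 30, r = 127);


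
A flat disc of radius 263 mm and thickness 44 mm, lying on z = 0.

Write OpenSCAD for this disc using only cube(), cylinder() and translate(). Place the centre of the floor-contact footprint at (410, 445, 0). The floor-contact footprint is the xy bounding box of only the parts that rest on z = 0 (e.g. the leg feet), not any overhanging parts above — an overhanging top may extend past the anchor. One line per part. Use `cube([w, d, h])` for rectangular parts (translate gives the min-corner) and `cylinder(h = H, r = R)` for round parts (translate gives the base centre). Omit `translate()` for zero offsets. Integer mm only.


translate([410, 445, 0]) cylinder(h = 44, r = 263);


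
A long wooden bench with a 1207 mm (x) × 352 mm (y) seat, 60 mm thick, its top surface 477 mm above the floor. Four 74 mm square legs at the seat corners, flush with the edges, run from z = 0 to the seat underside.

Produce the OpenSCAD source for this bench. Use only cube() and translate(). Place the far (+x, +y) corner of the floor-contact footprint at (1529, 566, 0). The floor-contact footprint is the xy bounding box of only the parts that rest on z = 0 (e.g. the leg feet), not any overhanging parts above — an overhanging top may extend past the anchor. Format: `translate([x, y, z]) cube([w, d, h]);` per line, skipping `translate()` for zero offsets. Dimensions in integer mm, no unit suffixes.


// leg_h = 477 − 60 = 417
translate([322, 214, 417]) cube([1207, 352, 60]);
translate([322, 214, 0]) cube([74, 74, 417]);
translate([322, 492, 0]) cube([74, 74, 417]);
translate([1455, 214, 0]) cube([74, 74, 417]);
translate([1455, 492, 0]) cube([74, 74, 417]);


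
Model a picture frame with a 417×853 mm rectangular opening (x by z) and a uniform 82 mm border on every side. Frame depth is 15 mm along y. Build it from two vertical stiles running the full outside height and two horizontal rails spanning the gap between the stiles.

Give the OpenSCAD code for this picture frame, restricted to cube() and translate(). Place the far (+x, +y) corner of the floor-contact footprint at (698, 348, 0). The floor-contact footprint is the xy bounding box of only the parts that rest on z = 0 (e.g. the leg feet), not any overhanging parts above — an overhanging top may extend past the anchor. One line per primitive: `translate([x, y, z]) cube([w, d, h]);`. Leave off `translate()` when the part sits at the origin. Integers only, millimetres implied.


translate([117, 333, 0]) cube([82, 15, 1017]);
translate([616, 333, 0]) cube([82, 15, 1017]);
translate([199, 333, 0]) cube([417, 15, 82]);
translate([199, 333, 935]) cube([417, 15, 82]);


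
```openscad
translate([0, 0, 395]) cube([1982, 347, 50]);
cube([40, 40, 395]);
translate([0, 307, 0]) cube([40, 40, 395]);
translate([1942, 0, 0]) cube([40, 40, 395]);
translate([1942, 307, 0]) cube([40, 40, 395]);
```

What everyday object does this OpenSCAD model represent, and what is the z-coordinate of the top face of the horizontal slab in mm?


A bench. The seat-top height is 445 mm.

A long slab on four corner posts — a bench. The slab sits at z = 395 with thickness 50, so the top is 395 + 50 = 445 mm.


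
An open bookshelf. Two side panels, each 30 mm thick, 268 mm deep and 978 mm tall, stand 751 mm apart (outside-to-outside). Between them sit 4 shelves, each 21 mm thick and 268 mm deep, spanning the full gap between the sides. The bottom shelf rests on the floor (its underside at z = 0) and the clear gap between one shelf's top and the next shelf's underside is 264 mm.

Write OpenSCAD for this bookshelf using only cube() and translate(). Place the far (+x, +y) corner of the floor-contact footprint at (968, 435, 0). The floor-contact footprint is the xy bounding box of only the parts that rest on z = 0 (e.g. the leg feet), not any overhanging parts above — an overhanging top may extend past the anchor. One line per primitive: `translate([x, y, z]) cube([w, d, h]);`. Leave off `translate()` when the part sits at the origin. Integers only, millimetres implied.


translate([217, 167, 0]) cube([30, 268, 978]);
translate([938, 167, 0]) cube([30, 268, 978]);
translate([247, 167, 0]) cube([691, 268, 21]);
translate([247, 167, 285]) cube([691, 268, 21]);
translate([247, 167, 570]) cube([691, 268, 21]);
translate([247, 167, 855]) cube([691, 268, 21]);


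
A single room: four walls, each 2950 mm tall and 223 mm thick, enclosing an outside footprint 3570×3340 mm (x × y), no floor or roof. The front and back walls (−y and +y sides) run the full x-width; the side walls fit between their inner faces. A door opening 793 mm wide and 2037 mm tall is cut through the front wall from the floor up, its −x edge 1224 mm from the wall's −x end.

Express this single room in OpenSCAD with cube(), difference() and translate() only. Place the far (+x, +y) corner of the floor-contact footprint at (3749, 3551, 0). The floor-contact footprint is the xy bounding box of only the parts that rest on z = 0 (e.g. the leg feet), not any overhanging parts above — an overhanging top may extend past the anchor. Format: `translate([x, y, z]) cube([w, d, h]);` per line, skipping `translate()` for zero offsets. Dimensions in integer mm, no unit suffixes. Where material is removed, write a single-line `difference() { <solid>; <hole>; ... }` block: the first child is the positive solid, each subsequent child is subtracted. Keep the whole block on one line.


difference() { translate([179, 211, 0]) cube([3570, 223, 2950]); translate([1403, 211, 0]) cube([793, 223, 2037]); }
translate([179, 3328, 0]) cube([3570, 223, 2950]);
translate([179, 434, 0]) cube([223, 2894, 2950]);
translate([3526, 434, 0]) cube([223, 2894, 2950]);


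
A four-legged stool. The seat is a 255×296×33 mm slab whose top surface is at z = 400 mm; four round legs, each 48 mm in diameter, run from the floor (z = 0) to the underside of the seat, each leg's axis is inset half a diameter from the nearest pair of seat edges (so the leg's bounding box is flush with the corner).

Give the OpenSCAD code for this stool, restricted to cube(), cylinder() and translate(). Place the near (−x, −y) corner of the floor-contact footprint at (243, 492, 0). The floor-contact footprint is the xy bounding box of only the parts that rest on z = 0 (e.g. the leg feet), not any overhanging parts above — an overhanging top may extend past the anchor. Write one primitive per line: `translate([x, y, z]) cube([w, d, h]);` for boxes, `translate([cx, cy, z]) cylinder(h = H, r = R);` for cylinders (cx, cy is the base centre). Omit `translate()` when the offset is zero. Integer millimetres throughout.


translate([243, 492, 367]) cube([255, 296, 33]);
translate([267, 516, 0]) cylinder(h = 367, r = 24);
translate([474, 516, 0]) cylinder(h = 367, r = 24);
translate([267, 764, 0]) cylinder(h = 367, r = 24);
translate([474, 764, 0]) cylinder(h = 367, r = 24);


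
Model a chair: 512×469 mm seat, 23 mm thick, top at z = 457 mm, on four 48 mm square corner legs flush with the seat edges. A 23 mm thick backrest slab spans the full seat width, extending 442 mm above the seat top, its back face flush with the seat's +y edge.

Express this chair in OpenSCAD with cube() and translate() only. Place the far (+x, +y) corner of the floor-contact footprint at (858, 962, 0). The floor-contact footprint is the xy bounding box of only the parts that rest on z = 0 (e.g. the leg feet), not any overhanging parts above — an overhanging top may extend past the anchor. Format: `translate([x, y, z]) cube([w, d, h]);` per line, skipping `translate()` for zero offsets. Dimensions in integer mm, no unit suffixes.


translate([346, 493, 434]) cube([512, 469, 23]);
translate([346, 493, 0]) cube([48, 48, 434]);
translate([810, 493, 0]) cube([48, 48, 434]);
translate([346, 914, 0]) cube([48, 48, 434]);
translate([810, 914, 0]) cube([48, 48, 434]);
translate([346, 939, 457]) cube([512, 23, 442]);


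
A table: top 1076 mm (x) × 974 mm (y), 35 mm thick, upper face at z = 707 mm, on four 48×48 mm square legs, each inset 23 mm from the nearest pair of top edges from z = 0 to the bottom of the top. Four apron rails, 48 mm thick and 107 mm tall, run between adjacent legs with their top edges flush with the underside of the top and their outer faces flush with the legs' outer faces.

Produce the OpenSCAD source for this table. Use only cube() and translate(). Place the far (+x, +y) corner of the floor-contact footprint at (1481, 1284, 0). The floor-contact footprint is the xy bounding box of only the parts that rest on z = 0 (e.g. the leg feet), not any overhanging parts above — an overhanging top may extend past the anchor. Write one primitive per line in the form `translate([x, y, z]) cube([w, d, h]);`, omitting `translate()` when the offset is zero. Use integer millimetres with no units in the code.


// leg_h = 707 - 35 = 672
// apron z = 672 - 107 = 565
translate([428, 333, 672]) cube([1076, 974, 35]);
translate([451, 356, 0]) cube([48, 48, 672]);
translate([1433, 356, 0]) cube([48, 48, 672]);
translate([451, 1236, 0]) cube([48, 48, 672]);
translate([1433, 1236, 0]) cube([48, 48, 672]);
translate([499, 356, 565]) cube([934, 48, 107]);
translate([499, 1236, 565]) cube([934, 48, 107]);
translate([451, 404, 565]) cube([48, 832, 107]);
translate([1433, 404, 565]) cube([48, 832, 107]);


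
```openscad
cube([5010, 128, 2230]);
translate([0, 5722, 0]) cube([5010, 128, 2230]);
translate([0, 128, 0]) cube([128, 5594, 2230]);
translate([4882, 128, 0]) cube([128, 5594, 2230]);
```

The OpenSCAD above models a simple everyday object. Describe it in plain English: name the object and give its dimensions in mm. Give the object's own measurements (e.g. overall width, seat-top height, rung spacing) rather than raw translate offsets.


The wall frame of a small rectangular building: four walls, each 2230 mm tall and 128 mm thick, enclosing a footprint 5010 mm (x) by 5850 mm (y) outside-to-outside, with no floor or roof. The front and back walls (the −y and +y sides) span the full width; the two side walls fit between them.


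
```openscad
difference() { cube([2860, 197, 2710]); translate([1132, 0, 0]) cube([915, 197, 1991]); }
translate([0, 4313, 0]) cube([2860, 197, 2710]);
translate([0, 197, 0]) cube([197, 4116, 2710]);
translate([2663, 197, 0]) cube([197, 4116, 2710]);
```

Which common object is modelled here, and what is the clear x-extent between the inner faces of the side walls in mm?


A single room. The interior width is 2466 mm.

Four walls enclosing a rectangle with a door in the front wall — a room. Outside width 2860 minus two 197 mm walls gives 2466 mm.


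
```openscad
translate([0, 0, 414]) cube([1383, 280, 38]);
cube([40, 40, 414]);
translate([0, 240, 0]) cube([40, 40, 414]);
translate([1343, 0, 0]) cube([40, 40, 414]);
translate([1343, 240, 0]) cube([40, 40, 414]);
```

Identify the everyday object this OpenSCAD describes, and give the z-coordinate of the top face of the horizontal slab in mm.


A bench. The seat-top height is 452 mm.

A long slab on four corner posts — a bench. The slab sits at z = 414 with thickness 38, so the top is 414 + 38 = 452 mm.


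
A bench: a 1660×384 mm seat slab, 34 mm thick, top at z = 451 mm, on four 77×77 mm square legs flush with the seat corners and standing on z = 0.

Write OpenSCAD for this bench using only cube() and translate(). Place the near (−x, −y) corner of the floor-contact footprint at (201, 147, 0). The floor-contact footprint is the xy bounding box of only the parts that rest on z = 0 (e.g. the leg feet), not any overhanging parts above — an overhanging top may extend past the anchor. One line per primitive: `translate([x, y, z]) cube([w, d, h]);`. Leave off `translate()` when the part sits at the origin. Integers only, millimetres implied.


translate([201, 147, 417]) cube([1660, 384, 34]);
translate([201, 147, 0]) cube([77, 77, 417]);
translate([201, 454, 0]) cube([77, 77, 417]);
translate([1784, 147, 0]) cube([77, 77, 417]);
translate([1784, 454, 0]) cube([77, 77, 417]);


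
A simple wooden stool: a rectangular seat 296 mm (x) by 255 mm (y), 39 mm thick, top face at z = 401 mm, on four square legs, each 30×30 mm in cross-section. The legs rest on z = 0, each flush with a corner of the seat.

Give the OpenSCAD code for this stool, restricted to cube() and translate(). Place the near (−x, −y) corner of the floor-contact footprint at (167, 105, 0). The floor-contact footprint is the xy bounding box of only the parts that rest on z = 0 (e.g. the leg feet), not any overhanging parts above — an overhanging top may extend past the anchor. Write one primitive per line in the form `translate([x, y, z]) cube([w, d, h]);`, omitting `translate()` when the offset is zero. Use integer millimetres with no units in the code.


translate([167, 105, 362]) cube([296, 255, 39]);
translate([167, 105, 0]) cube([30, 30, 362]);
translate([433, 105, 0]) cube([30, 30, 362]);
translate([167, 330, 0]) cube([30, 30, 362]);
translate([433, 330, 0]) cube([30, 30, 362]);


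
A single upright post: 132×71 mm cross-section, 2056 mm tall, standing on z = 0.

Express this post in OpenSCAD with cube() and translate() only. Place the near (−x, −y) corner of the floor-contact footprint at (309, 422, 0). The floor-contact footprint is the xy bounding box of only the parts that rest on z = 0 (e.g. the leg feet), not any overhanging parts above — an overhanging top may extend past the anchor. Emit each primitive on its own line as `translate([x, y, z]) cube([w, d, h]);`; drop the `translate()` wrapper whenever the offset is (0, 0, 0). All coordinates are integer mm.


translate([309, 422, 0]) cube([132, 71, 2056]);


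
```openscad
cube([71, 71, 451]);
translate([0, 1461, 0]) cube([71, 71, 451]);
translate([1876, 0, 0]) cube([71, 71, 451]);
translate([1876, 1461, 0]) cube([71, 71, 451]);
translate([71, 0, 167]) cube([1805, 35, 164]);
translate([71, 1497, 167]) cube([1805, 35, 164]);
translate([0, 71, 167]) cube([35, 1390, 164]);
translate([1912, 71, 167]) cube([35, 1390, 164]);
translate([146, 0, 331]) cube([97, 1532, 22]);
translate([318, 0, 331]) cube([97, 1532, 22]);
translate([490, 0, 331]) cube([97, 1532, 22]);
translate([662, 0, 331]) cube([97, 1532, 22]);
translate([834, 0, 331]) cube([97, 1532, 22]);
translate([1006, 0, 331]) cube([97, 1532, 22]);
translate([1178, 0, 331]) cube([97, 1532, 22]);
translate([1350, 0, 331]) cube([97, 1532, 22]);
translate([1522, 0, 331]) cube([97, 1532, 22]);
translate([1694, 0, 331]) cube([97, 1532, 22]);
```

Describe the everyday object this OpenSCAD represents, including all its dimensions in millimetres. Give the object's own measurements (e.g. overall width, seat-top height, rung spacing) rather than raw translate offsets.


A bed frame 1947 mm long (x) by 1532 mm wide (y). Four 71×71 mm corner posts, 451 mm tall, at the corners of the footprint. Four rails of 35 mm thickness and 164 mm height run between adjacent posts with their undersides at z = 167 mm, their outer faces flush with the outside of the frame (the two x-running rails run between the posts' inner faces; the two y-running rails run between the posts' inner faces). 10 slats, each 97 mm wide (x) and 22 mm thick, lie across the top of the two x-running rails, running the full 1532 mm width of the frame in y; along x they sit between the end posts with a 75 mm gap after the −x posts and between neighbouring slats, leaving 85 mm before the +x posts.


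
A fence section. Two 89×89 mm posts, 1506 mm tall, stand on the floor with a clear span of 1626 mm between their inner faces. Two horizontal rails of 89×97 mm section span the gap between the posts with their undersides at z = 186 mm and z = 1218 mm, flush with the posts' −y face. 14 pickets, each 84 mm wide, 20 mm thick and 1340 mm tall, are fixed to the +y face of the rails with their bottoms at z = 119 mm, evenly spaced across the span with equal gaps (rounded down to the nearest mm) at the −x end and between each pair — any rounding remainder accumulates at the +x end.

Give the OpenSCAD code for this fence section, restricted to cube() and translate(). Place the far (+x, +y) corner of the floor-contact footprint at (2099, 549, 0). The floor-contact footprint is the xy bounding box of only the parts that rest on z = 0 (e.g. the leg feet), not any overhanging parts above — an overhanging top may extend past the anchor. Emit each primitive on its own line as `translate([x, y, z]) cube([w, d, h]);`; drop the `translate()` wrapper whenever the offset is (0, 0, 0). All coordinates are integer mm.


translate([295, 460, 0]) cube([89, 89, 1506]);
translate([2010, 460, 0]) cube([89, 89, 1506]);
translate([384, 460, 186]) cube([1626, 89, 97]);
translate([384, 460, 1218]) cube([1626, 89, 97]);
translate([414, 549, 119]) cube([84, 20, 1340]);
translate([528, 549, 119]) cube([84, 20, 1340]);
translate([642, 549, 119]) cube([84, 20, 1340]);
translate([756, 549, 119]) cube([84, 20, 1340]);
translate([870, 549, 119]) cube([84, 20, 1340]);
translate([984, 549, 119]) cube([84, 20, 1340]);
translate([1098, 549, 119]) cube([84, 20, 1340]);
translate([1212, 549, 119]) cube([84, 20, 1340]);
translate([1326, 549, 119]) cube([84, 20, 1340]);
translate([1440, 549, 119]) cube([84, 20, 1340]);
translate([1554, 549, 119]) cube([84, 20, 1340]);
translate([1668, 549, 119]) cube([84, 20, 1340]);
translate([1782, 549, 119]) cube([84, 20, 1340]);
translate([1896, 549, 119]) cube([84, 20, 1340]);


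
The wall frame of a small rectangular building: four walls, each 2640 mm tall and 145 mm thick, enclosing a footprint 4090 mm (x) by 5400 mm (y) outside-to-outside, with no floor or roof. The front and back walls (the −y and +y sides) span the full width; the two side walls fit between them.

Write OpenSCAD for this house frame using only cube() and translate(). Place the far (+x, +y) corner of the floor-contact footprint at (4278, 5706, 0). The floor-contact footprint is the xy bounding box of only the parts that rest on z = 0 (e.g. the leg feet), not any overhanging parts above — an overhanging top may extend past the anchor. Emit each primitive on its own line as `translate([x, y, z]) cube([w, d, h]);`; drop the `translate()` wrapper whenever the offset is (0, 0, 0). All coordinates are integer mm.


translate([188, 306, 0]) cube([4090, 145, 2640]);
translate([188, 5561, 0]) cube([4090, 145, 2640]);
translate([188, 451, 0]) cube([145, 5110, 2640]);
translate([4133, 451, 0]) cube([145, 5110, 2640]);


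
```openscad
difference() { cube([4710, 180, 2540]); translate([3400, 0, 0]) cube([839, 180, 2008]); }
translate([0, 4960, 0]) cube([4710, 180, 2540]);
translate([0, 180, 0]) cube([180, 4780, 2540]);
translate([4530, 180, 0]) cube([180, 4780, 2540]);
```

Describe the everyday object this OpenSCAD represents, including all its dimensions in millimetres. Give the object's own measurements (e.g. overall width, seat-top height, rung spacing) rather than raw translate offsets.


A single room: four walls, each 2540 mm tall and 180 mm thick, enclosing an outside footprint 4710×5140 mm (x × y), no floor or roof. The front and back walls (−y and +y sides) run the full x-width; the side walls fit between their inner faces. A door opening 839 mm wide and 2008 mm tall is cut through the front wall from the floor up, its −x edge 3400 mm from the wall's −x end.


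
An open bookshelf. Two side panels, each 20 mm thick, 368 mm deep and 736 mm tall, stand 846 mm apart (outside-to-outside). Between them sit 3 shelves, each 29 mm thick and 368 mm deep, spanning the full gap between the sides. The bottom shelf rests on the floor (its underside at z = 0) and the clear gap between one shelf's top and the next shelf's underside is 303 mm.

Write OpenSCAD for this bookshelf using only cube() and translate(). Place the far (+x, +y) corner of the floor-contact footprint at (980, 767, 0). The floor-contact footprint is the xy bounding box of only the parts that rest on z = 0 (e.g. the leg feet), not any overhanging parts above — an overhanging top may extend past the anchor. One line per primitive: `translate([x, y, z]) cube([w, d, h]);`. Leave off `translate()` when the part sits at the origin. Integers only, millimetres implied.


translate([134, 399, 0]) cube([20, 368, 736]);
translate([960, 399, 0]) cube([20, 368, 736]);
translate([154, 399, 0]) cube([806, 368, 29]);
translate([154, 399, 332]) cube([806, 368, 29]);
translate([154, 399, 664]) cube([806, 368, 29]);
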